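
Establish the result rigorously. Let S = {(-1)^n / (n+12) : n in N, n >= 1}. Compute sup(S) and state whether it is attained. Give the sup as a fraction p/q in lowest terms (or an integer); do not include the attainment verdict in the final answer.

Analysis:
- Values: -1/13, 1/14, -1/15, 1/16, -1/17, ...
- Positive terms (even n): 1/(2+12), 1/(4+12), ... decreasing -> max = 1/14 (n=2).
- Negative terms (odd n): -1/(1+12), -1/(3+12), ... increasing -> min = -1/13 (n=1).
- So sup = 1/14 (attained at n=2); inf = -1/13 (attained at n=1).
Conclusion: sup(S) = 1/14, attained in S.

1/14


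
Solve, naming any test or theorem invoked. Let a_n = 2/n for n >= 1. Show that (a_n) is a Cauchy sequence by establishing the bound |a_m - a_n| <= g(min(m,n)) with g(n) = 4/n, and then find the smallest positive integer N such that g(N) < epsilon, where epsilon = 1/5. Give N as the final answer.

For any m, n >= 1, by the triangle inequality:
|a_m - a_n| = |2/m - 2/n| <= 2*1/m + 2*1/n <= 4/min(m,n).
So g(n) = 4/n bounds the Cauchy difference. Since g(n) -> 0, (a_n) is Cauchy.
Now solve g(N) < 1/5: 4/N < 1/5 <=> N > 4 / (1/5) = 20.
The smallest integer strictly greater than 20 is N = 21.
Check: g(21) = 4/21 = 4/21 < 1/5; g(20) = 1/5 >= 1/5. So N = 21.

21


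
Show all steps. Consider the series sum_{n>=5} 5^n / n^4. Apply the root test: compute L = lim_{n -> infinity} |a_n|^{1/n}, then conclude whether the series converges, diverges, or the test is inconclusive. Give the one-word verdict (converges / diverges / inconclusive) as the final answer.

Let a_n denote the general term. Form |a_n|^(1/n) and simplify:
|a_n|^(1/n) = 5/n^(4/n)
Take the limit as n -> infinity: L = 5.
Since L = 5 > 1, the root test implies divergence.

diverges


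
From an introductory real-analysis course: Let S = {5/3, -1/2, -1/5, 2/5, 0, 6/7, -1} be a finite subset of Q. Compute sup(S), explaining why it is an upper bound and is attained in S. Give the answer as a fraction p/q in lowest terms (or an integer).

S is finite, so sup(S) = max(S).
Sorted decreasing:
5/3, 6/7, 2/5, 0, -1/5, -1/2, -1
The extremum is 5/3.
For every x in S, x <= 5/3. And 5/3 is in S, so it is attained.
Therefore sup(S) = 5/3.

5/3


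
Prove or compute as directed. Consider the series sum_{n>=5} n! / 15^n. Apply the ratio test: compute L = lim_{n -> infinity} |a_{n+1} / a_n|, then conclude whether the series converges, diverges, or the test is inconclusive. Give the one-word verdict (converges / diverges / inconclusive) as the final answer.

Let a_n denote the general term. Form the ratio a_{n+1}/a_n and simplify:
a_{n+1}/a_n = n/15 + 1/15
Take the limit as n -> infinity: L = infinity.
Since L = infinity > 1 (or L = infinity), the ratio test implies the series diverges.

diverges


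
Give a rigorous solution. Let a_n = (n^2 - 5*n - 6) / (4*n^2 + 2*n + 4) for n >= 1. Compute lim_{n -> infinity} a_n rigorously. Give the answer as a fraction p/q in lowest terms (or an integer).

Divide numerator and denominator by n^2, the highest power:
numerator / n^2 = 1 - 5/n - 6/n^2
denominator / n^2 = 4 + 2/n + 4/n^2
As n -> infinity, all terms of the form c/n^k (k >= 1) tend to 0.
So numerator / n^2 -> 1 and denominator / n^2 -> 4.
Therefore lim a_n = 1/4.

1/4


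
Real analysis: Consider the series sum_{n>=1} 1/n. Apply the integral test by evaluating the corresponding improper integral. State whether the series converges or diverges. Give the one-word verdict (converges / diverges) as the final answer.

Let f(x) = 1/x. Then f is positive, continuous, and decreasing on [1, infinity), so the integral test applies.
Compute the improper integral int_{1}^infinity f(x) dx:
  antiderivative F(x) = log(x).
  As x -> infinity, log(x) -> infinity.
  So int = infinity - log(1) = infinity. By the integral test, the series diverges.

diverges


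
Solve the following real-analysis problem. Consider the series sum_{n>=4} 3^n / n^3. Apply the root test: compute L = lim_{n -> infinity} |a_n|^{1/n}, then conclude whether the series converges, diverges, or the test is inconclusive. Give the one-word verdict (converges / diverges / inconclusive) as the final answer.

Let a_n denote the general term. Form |a_n|^(1/n) and simplify:
|a_n|^(1/n) = 3/n^(3/n)
Take the limit as n -> infinity: L = 3.
Since L = 3 > 1, the root test implies divergence.

diverges


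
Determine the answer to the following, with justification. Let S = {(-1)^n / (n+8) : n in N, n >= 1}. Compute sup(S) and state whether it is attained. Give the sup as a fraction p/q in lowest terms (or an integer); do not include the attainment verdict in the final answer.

Analysis:
- Values: -1/9, 1/10, -1/11, 1/12, -1/13, ...
- Positive terms (even n): 1/(2+8), 1/(4+8), ... decreasing -> max = 1/10 (n=2).
- Negative terms (odd n): -1/(1+8), -1/(3+8), ... increasing -> min = -1/9 (n=1).
- So sup = 1/10 (attained at n=2); inf = -1/9 (attained at n=1).
Conclusion: sup(S) = 1/10, attained in S.

1/10


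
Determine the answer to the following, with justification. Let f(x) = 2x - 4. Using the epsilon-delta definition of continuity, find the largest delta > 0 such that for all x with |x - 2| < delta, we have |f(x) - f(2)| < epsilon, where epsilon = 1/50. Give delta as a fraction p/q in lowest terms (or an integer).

We compute f(2) = 2*(2) - 4 = 0.
|f(x) - f(2)| = |2x - 4 - (0)| = |2(x - 2)| = 2|x - 2|.
We need 2|x - 2| < 1/50, i.e. |x - 2| < 1/50 / 2 = 1/100.
So any delta <= 1/100 works. Conversely, if delta > 1/100, then x = 2 + 1/100 satisfies |x - 2| = 1/100 < delta but |f(x) - f(2)| = 2 * 1/100 = 1/50, which is not < 1/50; so no larger delta works.
Hence the largest such delta is 1/100.

1/100


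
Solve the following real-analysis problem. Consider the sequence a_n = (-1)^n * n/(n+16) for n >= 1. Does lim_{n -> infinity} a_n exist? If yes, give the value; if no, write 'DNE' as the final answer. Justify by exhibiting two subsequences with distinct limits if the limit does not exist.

Examine the behaviour of a_n along subsequences.
a_{2k} = 2k/(2k+16) -> 1. a_{2k+1} = -(2k+1)/(2k+17) -> -1.
Since these two subsequential limits are 1 and -1, distinct, the full sequence cannot converge (a convergent sequence has all subsequences tending to the same limit). So lim a_n does not exist.

DNE


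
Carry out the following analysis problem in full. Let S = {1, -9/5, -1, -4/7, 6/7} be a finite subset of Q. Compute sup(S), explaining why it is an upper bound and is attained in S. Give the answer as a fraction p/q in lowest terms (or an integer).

S is finite, so sup(S) = max(S).
Sorted decreasing:
1, 6/7, -4/7, -1, -9/5
The extremum is 1.
For every x in S, x <= 1. And 1 is in S, so it is attained.
Therefore sup(S) = 1.

1


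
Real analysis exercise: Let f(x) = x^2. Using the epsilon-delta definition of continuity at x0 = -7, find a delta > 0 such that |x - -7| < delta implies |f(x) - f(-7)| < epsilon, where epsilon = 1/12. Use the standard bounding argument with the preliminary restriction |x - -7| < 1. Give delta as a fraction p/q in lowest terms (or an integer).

Factor: |x^2 - (-7)^2| = |x - -7| * |x + -7|.
Impose |x - -7| < 1 first. Then |x + -7| = |(x - -7) + 2*(-7)| <= |x - -7| + 2*|-7| < 1 + 14 = 15.
So |x^2 - (-7)^2| < delta * 15.
We need delta * 15 <= 1/12, i.e. delta <= 1/12/15 = 1/180.
Since 1/180 < 1, this is tighter than 1; take delta = 1/180.
So delta = 1/180 works.

1/180


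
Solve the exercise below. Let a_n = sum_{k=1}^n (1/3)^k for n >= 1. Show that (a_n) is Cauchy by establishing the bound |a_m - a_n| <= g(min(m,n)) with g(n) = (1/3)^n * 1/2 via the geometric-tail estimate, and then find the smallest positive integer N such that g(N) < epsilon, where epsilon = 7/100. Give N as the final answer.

For m > n >= 1: |a_m - a_n| = sum_{k=n+1}^m (1/3)^k < sum_{k=n+1}^infinity (1/3)^k = (1/3)^(n+1) / (1 - 1/3) = (1/3)^n * (1/3) * (3/2) = (1/3)^n * 1/2.
So g(n) = (1/3)^n / 2. Since g(n) -> 0, (a_n) is Cauchy.
Now solve g(N) < 7/100: (1/3)^N / 2 < 7/100 <=> 3^N > 1 / (2 * 7/100) = 50/7.
Check powers of 3: 3^1 = 3 <= 50/7, 3^2 = 9 > 50/7.
So the smallest such N is 2. Check: g(2) = 1/(2 * 9) = 1/18 < 7/100.

2


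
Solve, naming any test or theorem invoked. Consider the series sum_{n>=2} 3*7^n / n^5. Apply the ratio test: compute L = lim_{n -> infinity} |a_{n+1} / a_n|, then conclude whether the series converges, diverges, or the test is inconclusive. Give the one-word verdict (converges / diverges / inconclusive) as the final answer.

Let a_n denote the general term. Form the ratio a_{n+1}/a_n and simplify:
a_{n+1}/a_n = 7*n^5/(n + 1)^5
Take the limit as n -> infinity: L = 7.
Since L = 7 > 1 (or L = infinity), the ratio test implies the series diverges.

diverges


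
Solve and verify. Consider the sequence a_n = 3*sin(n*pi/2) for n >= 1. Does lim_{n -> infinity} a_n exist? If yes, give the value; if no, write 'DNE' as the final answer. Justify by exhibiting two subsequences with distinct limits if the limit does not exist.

Examine the behaviour of a_n along subsequences.
a_{4k+1} = 3*sin(pi/2 + 2k*pi) = 3 -> 3. a_{4k+3} = 3*sin(3pi/2 + 2k*pi) = -3 -> -3.
Since these two subsequential limits are 3 and -3, distinct, the full sequence cannot converge (a convergent sequence has all subsequences tending to the same limit). So lim a_n does not exist.

DNE


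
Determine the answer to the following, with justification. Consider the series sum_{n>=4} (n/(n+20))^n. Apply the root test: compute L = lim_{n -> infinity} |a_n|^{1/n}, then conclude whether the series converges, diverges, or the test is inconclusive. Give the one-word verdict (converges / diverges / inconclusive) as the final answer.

Let a_n denote the general term. Form |a_n|^(1/n) and simplify:
|a_n|^(1/n) = n/(n + 20)
Take the limit as n -> infinity: L = 1.
Since L = 1, the root test is inconclusive. (In fact a_n = (n/(n+20))^n -> e^(-20) != 0, so the nth-term test shows divergence; but the root test itself gives no conclusion.)

inconclusive


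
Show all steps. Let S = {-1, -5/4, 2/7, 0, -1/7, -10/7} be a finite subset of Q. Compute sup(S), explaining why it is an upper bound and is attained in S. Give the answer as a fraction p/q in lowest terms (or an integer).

S is finite, so sup(S) = max(S).
Sorted decreasing:
2/7, 0, -1/7, -1, -5/4, -10/7
The extremum is 2/7.
For every x in S, x <= 2/7. And 2/7 is in S, so it is attained.
Therefore sup(S) = 2/7.

2/7


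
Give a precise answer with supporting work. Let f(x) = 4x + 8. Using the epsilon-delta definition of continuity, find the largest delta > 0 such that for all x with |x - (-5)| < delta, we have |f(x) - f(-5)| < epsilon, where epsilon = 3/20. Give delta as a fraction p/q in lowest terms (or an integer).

We compute f(-5) = 4*(-5) + 8 = -12.
|f(x) - f(-5)| = |4x + 8 - (-12)| = |4(x - (-5))| = 4|x - (-5)|.
We need 4|x - (-5)| < 3/20, i.e. |x - (-5)| < 3/20 / 4 = 3/80.
So any delta <= 3/80 works. Conversely, if delta > 3/80, then x = -5 + 3/80 satisfies |x - (-5)| = 3/80 < delta but |f(x) - f(-5)| = 4 * 3/80 = 3/20, which is not < 3/20; so no larger delta works.
Hence the largest such delta is 3/80.

3/80


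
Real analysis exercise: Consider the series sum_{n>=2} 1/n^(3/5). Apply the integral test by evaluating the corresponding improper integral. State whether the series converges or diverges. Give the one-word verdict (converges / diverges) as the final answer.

Let f(x) = x^(-3/5). Then f is positive, continuous, and decreasing on [2, infinity), so the integral test applies.
Compute the improper integral int_{2}^infinity f(x) dx:
  antiderivative F(x) = 5*x^(2/5)/2.
  As x -> infinity, F(x) -> infinity (since p = 3/5 < 1).
  So the integral diverges. By the integral test, the series diverges.

diverges


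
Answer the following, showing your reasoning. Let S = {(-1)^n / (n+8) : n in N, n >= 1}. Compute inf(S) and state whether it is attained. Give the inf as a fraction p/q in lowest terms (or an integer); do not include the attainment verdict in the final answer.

Analysis:
- Values: -1/9, 1/10, -1/11, 1/12, -1/13, ...
- Positive terms (even n): 1/(2+8), 1/(4+8), ... decreasing -> max = 1/10 (n=2).
- Negative terms (odd n): -1/(1+8), -1/(3+8), ... increasing -> min = -1/9 (n=1).
- So sup = 1/10 (attained at n=2); inf = -1/9 (attained at n=1).
Conclusion: inf(S) = -1/9, attained in S.

-1/9


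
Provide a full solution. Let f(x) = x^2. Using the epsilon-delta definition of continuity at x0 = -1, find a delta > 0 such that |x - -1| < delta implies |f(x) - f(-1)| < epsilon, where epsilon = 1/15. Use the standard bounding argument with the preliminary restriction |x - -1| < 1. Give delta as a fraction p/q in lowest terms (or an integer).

Factor: |x^2 - (-1)^2| = |x - -1| * |x + -1|.
Impose |x - -1| < 1 first. Then |x + -1| = |(x - -1) + 2*(-1)| <= |x - -1| + 2*|-1| < 1 + 2 = 3.
So |x^2 - (-1)^2| < delta * 3.
We need delta * 3 <= 1/15, i.e. delta <= 1/15/3 = 1/45.
Since 1/45 < 1, this is tighter than 1; take delta = 1/45.
So delta = 1/45 works.

1/45


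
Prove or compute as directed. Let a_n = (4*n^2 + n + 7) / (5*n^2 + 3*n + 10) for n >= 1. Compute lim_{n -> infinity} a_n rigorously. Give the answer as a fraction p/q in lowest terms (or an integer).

Divide numerator and denominator by n^2, the highest power:
numerator / n^2 = 4 + 1/n + 7/n^2
denominator / n^2 = 5 + 3/n + 10/n^2
As n -> infinity, all terms of the form c/n^k (k >= 1) tend to 0.
So numerator / n^2 -> 4 and denominator / n^2 -> 5.
Therefore lim a_n = 4/5.

4/5


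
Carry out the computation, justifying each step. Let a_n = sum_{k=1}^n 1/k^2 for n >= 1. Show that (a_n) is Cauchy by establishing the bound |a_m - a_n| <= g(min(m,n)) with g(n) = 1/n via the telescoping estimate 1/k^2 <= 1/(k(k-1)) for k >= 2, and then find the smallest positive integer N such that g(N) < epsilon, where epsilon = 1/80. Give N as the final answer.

For m > n >= 1: |a_m - a_n| = sum_{k=n+1}^m 1/k^2.
Use 1/k^2 <= 1/(k(k-1)) = 1/(k-1) - 1/k for k >= 2:
sum_{k=n+1}^m 1/k^2 <= sum_{k=n+1}^m (1/(k-1) - 1/k) = 1/n - 1/m <= 1/n.
By symmetry the same bound holds with n,m swapped, so |a_m - a_n| <= 1/min(m,n) = g(min(m,n)). Since g(n) -> 0, (a_n) is Cauchy.
Now solve g(N) < 1/80: 1/N < 1/80 <=> N > 1/(1/80) = 80.
The smallest integer strictly greater than 80 is N = 81.
Check: g(81) = 1/81 < 1/80; g(80) = 1/80 >= 1/80. So N = 81.

81


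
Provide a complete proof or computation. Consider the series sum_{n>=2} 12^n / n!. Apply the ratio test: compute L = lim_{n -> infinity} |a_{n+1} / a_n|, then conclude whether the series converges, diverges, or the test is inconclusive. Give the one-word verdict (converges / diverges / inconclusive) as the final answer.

Let a_n denote the general term. Form the ratio a_{n+1}/a_n and simplify:
a_{n+1}/a_n = 12/(n + 1)
Take the limit as n -> infinity: L = 0.
Since L = 0 < 1, the ratio test implies the series converges.

converges


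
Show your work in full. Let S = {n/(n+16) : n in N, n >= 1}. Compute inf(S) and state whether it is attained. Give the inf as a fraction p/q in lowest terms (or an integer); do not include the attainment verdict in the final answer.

Analysis:
- Values: 1/17, 1/9, 3/19, 1/5, ... strictly increasing.
- Minimum is 1/17 (n=1); inf = 1/17 (attained).
- n/(n+16) = 1 - 16/(n+16) -> 1 from below as n -> infinity, and never equals 1.
- So sup = 1 (not attained).
Conclusion: inf(S) = 1/17, attained in S.

1/17


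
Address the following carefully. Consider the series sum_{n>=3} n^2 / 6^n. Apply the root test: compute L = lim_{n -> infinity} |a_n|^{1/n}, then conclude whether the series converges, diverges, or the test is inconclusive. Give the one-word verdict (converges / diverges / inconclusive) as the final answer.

Let a_n denote the general term. Form |a_n|^(1/n) and simplify:
|a_n|^(1/n) = n^(2/n)/6
Take the limit as n -> infinity: L = 1/6.
Since L = 1/6 < 1, the root test implies convergence.

converges


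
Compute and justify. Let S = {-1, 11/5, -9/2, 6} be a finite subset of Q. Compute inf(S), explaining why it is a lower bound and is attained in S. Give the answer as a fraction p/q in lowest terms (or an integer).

S is finite, so inf(S) = min(S).
Sorted increasing:
-9/2, -1, 11/5, 6
The extremum is -9/2.
For every x in S, x >= -9/2. And -9/2 is in S, so it is attained.
Therefore inf(S) = -9/2.

-9/2


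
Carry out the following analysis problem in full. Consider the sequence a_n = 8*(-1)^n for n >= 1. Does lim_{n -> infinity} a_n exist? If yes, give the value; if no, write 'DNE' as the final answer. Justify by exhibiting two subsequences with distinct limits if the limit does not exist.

Examine the behaviour of a_n along subsequences.
Even-n subsequence a_{2k} = 8 -> 8. Odd-n subsequence a_{2k+1} = -8 -> -8.
Since these two subsequential limits are 8 and -8, distinct, the full sequence cannot converge (a convergent sequence has all subsequences tending to the same limit). So lim a_n does not exist.

DNE


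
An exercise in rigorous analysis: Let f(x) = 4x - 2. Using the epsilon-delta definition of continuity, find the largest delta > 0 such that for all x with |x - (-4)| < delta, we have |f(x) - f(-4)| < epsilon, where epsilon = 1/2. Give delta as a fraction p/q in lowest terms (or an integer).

We compute f(-4) = 4*(-4) - 2 = -18.
|f(x) - f(-4)| = |4x - 2 - (-18)| = |4(x - (-4))| = 4|x - (-4)|.
We need 4|x - (-4)| < 1/2, i.e. |x - (-4)| < 1/2 / 4 = 1/8.
So any delta <= 1/8 works. Conversely, if delta > 1/8, then x = -4 + 1/8 satisfies |x - (-4)| = 1/8 < delta but |f(x) - f(-4)| = 4 * 1/8 = 1/2, which is not < 1/2; so no larger delta works.
Hence the largest such delta is 1/8.

1/8


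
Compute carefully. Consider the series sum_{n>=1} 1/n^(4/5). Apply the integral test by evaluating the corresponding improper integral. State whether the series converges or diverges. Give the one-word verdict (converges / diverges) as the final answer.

Let f(x) = x^(-4/5). Then f is positive, continuous, and decreasing on [1, infinity), so the integral test applies.
Compute the improper integral int_{1}^infinity f(x) dx:
  antiderivative F(x) = 5*x^(1/5).
  As x -> infinity, F(x) -> infinity (since p = 4/5 < 1).
  So the integral diverges. By the integral test, the series diverges.

diverges


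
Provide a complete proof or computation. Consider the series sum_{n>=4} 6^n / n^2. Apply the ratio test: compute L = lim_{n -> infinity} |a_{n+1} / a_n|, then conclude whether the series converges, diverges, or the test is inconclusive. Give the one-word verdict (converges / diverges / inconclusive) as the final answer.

Let a_n denote the general term. Form the ratio a_{n+1}/a_n and simplify:
a_{n+1}/a_n = 6*n^2/(n + 1)^2
Take the limit as n -> infinity: L = 6.
Since L = 6 > 1 (or L = infinity), the ratio test implies the series diverges.

diverges


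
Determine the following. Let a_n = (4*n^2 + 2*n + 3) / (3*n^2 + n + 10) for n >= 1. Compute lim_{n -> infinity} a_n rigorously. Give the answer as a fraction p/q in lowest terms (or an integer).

Divide numerator and denominator by n^2, the highest power:
numerator / n^2 = 4 + 2/n + 3/n^2
denominator / n^2 = 3 + 1/n + 10/n^2
As n -> infinity, all terms of the form c/n^k (k >= 1) tend to 0.
So numerator / n^2 -> 4 and denominator / n^2 -> 3.
Therefore lim a_n = 4/3.

4/3


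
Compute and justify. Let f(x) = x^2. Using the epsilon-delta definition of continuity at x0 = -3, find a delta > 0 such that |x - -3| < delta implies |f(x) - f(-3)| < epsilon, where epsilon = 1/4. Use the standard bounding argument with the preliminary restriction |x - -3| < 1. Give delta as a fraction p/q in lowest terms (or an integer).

Factor: |x^2 - (-3)^2| = |x - -3| * |x + -3|.
Impose |x - -3| < 1 first. Then |x + -3| = |(x - -3) + 2*(-3)| <= |x - -3| + 2*|-3| < 1 + 6 = 7.
So |x^2 - (-3)^2| < delta * 7.
We need delta * 7 <= 1/4, i.e. delta <= 1/4/7 = 1/28.
Since 1/28 < 1, this is tighter than 1; take delta = 1/28.
So delta = 1/28 works.

1/28


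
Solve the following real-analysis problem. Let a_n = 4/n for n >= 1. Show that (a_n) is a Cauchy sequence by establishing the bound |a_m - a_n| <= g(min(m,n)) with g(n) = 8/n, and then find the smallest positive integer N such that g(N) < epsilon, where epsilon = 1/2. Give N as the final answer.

For any m, n >= 1, by the triangle inequality:
|a_m - a_n| = |4/m - 4/n| <= 4*1/m + 4*1/n <= 8/min(m,n).
So g(n) = 8/n bounds the Cauchy difference. Since g(n) -> 0, (a_n) is Cauchy.
Now solve g(N) < 1/2: 8/N < 1/2 <=> N > 8 / (1/2) = 16.
The smallest integer strictly greater than 16 is N = 17.
Check: g(17) = 8/17 = 8/17 < 1/2; g(16) = 1/2 >= 1/2. So N = 17.

17


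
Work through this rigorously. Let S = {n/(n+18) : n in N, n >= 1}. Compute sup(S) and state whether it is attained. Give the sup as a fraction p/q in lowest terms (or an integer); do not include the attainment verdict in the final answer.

Analysis:
- Values: 1/19, 1/10, 1/7, 2/11, ... strictly increasing.
- Minimum is 1/19 (n=1); inf = 1/19 (attained).
- n/(n+18) = 1 - 18/(n+18) -> 1 from below as n -> infinity, and never equals 1.
- So sup = 1 (not attained).
Conclusion: sup(S) = 1, not attained in S.

1


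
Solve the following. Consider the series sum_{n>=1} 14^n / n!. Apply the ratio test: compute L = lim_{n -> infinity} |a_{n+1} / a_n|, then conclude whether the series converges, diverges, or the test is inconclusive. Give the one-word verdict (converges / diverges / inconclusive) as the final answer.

Let a_n denote the general term. Form the ratio a_{n+1}/a_n and simplify:
a_{n+1}/a_n = 14/(n + 1)
Take the limit as n -> infinity: L = 0.
Since L = 0 < 1, the ratio test implies the series converges.

converges


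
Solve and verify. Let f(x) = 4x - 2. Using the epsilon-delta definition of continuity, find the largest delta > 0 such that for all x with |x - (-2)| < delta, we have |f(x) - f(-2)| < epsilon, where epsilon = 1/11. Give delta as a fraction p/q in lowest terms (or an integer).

We compute f(-2) = 4*(-2) - 2 = -10.
|f(x) - f(-2)| = |4x - 2 - (-10)| = |4(x - (-2))| = 4|x - (-2)|.
We need 4|x - (-2)| < 1/11, i.e. |x - (-2)| < 1/11 / 4 = 1/44.
So any delta <= 1/44 works. Conversely, if delta > 1/44, then x = -2 + 1/44 satisfies |x - (-2)| = 1/44 < delta but |f(x) - f(-2)| = 4 * 1/44 = 1/11, which is not < 1/11; so no larger delta works.
Hence the largest such delta is 1/44.

1/44


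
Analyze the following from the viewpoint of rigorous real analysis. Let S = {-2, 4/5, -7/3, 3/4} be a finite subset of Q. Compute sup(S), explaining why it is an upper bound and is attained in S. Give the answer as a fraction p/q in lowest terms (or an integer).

S is finite, so sup(S) = max(S).
Sorted decreasing:
4/5, 3/4, -2, -7/3
The extremum is 4/5.
For every x in S, x <= 4/5. And 4/5 is in S, so it is attained.
Therefore sup(S) = 4/5.

4/5


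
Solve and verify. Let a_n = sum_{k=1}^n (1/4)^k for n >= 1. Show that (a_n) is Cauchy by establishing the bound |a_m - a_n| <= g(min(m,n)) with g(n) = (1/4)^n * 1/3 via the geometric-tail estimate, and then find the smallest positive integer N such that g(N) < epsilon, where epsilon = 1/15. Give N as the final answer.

For m > n >= 1: |a_m - a_n| = sum_{k=n+1}^m (1/4)^k < sum_{k=n+1}^infinity (1/4)^k = (1/4)^(n+1) / (1 - 1/4) = (1/4)^n * (1/4) * (4/3) = (1/4)^n * 1/3.
So g(n) = (1/4)^n / 3. Since g(n) -> 0, (a_n) is Cauchy.
Now solve g(N) < 1/15: (1/4)^N / 3 < 1/15 <=> 4^N > 1 / (3 * 1/15) = 5.
Check powers of 4: 4^1 = 4 <= 5, 4^2 = 16 > 5.
So the smallest such N is 2. Check: g(2) = 1/(3 * 16) = 1/48 < 1/15.

2


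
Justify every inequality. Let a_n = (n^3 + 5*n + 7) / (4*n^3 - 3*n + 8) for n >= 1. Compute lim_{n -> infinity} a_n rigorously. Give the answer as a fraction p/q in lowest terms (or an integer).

Divide numerator and denominator by n^3, the highest power:
numerator / n^3 = 1 + 5/n^2 + 7/n^3
denominator / n^3 = 4 - 3/n^2 + 8/n^3
As n -> infinity, all terms of the form c/n^k (k >= 1) tend to 0.
So numerator / n^3 -> 1 and denominator / n^3 -> 4.
Therefore lim a_n = 1/4.

1/4


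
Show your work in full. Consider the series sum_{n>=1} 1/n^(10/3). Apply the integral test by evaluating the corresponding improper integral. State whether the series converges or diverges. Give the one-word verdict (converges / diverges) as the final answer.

Let f(x) = x^(-10/3). Then f is positive, continuous, and decreasing on [1, infinity), so the integral test applies.
Compute the improper integral int_{1}^infinity f(x) dx:
  antiderivative F(x) = -3/(7*x^(7/3)).
  As x -> infinity, F(x) -> 0 (since p = 10/3 > 1).
  So int = F(infinity) - F(1) = 0 - (-3/7) = 3/7.
  Finite, so by the integral test, the series converges.

converges


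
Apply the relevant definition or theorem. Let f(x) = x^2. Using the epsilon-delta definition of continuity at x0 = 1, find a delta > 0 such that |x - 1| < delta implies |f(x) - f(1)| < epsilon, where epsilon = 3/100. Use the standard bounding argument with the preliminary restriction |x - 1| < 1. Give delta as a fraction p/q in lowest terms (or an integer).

Factor: |x^2 - (1)^2| = |x - 1| * |x + 1|.
Impose |x - 1| < 1 first. Then |x + 1| = |(x - 1) + 2*(1)| <= |x - 1| + 2*|1| < 1 + 2 = 3.
So |x^2 - (1)^2| < delta * 3.
We need delta * 3 <= 3/100, i.e. delta <= 3/100/3 = 1/100.
Since 1/100 < 1, this is tighter than 1; take delta = 1/100.
So delta = 1/100 works.

1/100


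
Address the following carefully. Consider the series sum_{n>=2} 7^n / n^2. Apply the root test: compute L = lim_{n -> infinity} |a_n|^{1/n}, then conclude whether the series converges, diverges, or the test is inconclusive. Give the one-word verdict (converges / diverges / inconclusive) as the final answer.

Let a_n denote the general term. Form |a_n|^(1/n) and simplify:
|a_n|^(1/n) = 7/n^(2/n)
Take the limit as n -> infinity: L = 7.
Since L = 7 > 1, the root test implies divergence.

diverges


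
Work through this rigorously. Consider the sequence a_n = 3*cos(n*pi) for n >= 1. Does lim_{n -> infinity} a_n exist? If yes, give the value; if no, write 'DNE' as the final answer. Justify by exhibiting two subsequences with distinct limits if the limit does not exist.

Examine the behaviour of a_n along subsequences.
cos(n*pi) = (-1)^n, so a_n = 3*(-1)^n. a_{2k} = 3 -> 3. a_{2k+1} = -3 -> -3.
Since these two subsequential limits are 3 and -3, distinct, the full sequence cannot converge (a convergent sequence has all subsequences tending to the same limit). So lim a_n does not exist.

DNE


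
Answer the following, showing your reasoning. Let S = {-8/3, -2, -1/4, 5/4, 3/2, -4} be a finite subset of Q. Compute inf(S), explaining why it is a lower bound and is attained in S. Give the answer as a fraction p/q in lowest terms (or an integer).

S is finite, so inf(S) = min(S).
Sorted increasing:
-4, -8/3, -2, -1/4, 5/4, 3/2
The extremum is -4.
For every x in S, x >= -4. And -4 is in S, so it is attained.
Therefore inf(S) = -4.

-4


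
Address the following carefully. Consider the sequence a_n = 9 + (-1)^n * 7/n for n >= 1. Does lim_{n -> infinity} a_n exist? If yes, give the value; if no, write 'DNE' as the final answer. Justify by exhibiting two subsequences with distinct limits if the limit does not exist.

Examine the behaviour of a_n along subsequences.
Even-n subsequence a_{2k} = 9 + 7/(2k) -> 9. Odd-n subsequence a_{2k+1} = 9 - 7/(2k+1) -> 9. Both tend to 9, which suggests the limit is 9; verify directly.
|a_n - 9| = |(-1)^n * 7/n| = 7/n for every n >= 1.
Given epsilon > 0, choose a positive integer N > 7/epsilon. Then for all n >= N, |a_n - 9| = 7/n <= 7/N < epsilon.
So by the definition of the limit, lim a_n exists and equals 9.

9


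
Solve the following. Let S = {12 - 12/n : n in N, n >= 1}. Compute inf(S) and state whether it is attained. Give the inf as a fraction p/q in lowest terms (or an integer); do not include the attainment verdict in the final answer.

Analysis:
- Values: 0, 6, 8, 9, ... strictly increasing.
- Minimum is 0 (n=1); inf = 0 (attained).
- 12 - 12/n -> 12 from below; sup = 12, not attained.
Conclusion: inf(S) = 0, attained in S.

0


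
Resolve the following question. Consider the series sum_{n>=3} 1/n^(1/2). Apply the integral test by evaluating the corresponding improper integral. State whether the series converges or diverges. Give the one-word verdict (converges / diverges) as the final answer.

Let f(x) = 1/sqrt(x). Then f is positive, continuous, and decreasing on [3, infinity), so the integral test applies.
Compute the improper integral int_{3}^infinity f(x) dx:
  antiderivative F(x) = 2*sqrt(x).
  As x -> infinity, F(x) -> infinity (since p = 1/2 < 1).
  So the integral diverges. By the integral test, the series diverges.

diverges


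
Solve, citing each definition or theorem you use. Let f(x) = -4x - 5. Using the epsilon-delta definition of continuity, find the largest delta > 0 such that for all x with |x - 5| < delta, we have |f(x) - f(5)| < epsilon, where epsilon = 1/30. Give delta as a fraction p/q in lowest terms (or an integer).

We compute f(5) = -4*(5) - 5 = -25.
|f(x) - f(5)| = |-4x - 5 - (-25)| = |-4(x - 5)| = 4|x - 5|.
We need 4|x - 5| < 1/30, i.e. |x - 5| < 1/30 / 4 = 1/120.
So any delta <= 1/120 works. Conversely, if delta > 1/120, then x = 5 + 1/120 satisfies |x - 5| = 1/120 < delta but |f(x) - f(5)| = 4 * 1/120 = 1/30, which is not < 1/30; so no larger delta works.
Hence the largest such delta is 1/120.

1/120


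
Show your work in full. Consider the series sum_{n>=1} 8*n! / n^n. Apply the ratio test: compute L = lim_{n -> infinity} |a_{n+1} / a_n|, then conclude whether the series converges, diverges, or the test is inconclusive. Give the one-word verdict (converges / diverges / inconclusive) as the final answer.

Let a_n denote the general term. Form the ratio a_{n+1}/a_n and simplify:
a_{n+1}/a_n = (n/(n + 1))^n
Take the limit as n -> infinity: L = exp(-1).
Since L = exp(-1) < 1, the ratio test implies the series converges.

converges


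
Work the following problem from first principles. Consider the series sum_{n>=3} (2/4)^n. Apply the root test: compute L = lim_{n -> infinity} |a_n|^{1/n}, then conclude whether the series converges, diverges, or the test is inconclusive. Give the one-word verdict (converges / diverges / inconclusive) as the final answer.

Let a_n denote the general term. Form |a_n|^(1/n) and simplify:
|a_n|^(1/n) = 1/2
Take the limit as n -> infinity: L = 1/2.
Since L = 1/2 < 1, the root test implies convergence.

converges


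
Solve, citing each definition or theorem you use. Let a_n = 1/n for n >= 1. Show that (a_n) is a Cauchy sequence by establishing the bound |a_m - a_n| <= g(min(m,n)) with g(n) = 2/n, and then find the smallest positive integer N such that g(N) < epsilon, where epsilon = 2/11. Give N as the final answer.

For any m, n >= 1, by the triangle inequality:
|a_m - a_n| = |1/m - 1/n| <= 1/m + 1/n <= 2/min(m,n).
So g(n) = 2/n bounds the Cauchy difference. Since g(n) -> 0, (a_n) is Cauchy.
Now solve g(N) < 2/11: 2/N < 2/11 <=> N > 2 / (2/11) = 11.
The smallest integer strictly greater than 11 is N = 12.
Check: g(12) = 2/12 = 1/6 < 2/11; g(11) = 2/11 >= 2/11. So N = 12.

12


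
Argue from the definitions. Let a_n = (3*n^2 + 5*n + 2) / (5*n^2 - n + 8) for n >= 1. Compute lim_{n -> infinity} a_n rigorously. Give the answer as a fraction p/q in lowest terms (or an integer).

Divide numerator and denominator by n^2, the highest power:
numerator / n^2 = 3 + 5/n + 2/n^2
denominator / n^2 = 5 - 1/n + 8/n^2
As n -> infinity, all terms of the form c/n^k (k >= 1) tend to 0.
So numerator / n^2 -> 3 and denominator / n^2 -> 5.
Therefore lim a_n = 3/5.

3/5


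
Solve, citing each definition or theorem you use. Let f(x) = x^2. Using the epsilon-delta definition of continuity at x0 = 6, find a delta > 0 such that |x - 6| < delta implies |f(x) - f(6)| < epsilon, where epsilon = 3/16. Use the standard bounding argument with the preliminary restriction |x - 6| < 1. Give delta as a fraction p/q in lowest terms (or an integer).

Factor: |x^2 - (6)^2| = |x - 6| * |x + 6|.
Impose |x - 6| < 1 first. Then |x + 6| = |(x - 6) + 2*(6)| <= |x - 6| + 2*|6| < 1 + 12 = 13.
So |x^2 - (6)^2| < delta * 13.
We need delta * 13 <= 3/16, i.e. delta <= 3/16/13 = 3/208.
Since 3/208 < 1, this is tighter than 1; take delta = 3/208.
So delta = 3/208 works.

3/208


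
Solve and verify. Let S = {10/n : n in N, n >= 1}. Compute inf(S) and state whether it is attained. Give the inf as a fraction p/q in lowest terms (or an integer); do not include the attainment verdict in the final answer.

Analysis:
- Values: 10, 5, 10/3, 5/2, ... strictly decreasing.
- The maximum is 10 (n=1); sup = 10 (attained).
- The set is bounded below by 0; 10/n -> 0 so 0 is the greatest lower bound.
- 0 is not in the set, so inf = 0 is not attained.
Conclusion: inf(S) = 0, not attained in S.

0


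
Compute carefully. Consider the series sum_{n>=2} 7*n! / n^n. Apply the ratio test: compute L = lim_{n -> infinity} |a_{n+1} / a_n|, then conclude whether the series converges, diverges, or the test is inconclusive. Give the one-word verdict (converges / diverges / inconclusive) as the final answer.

Let a_n denote the general term. Form the ratio a_{n+1}/a_n and simplify:
a_{n+1}/a_n = (n/(n + 1))^n
Take the limit as n -> infinity: L = exp(-1).
Since L = exp(-1) < 1, the ratio test implies the series converges.

converges


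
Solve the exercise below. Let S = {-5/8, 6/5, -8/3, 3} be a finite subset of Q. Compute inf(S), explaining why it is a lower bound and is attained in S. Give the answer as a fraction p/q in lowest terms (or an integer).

S is finite, so inf(S) = min(S).
Sorted increasing:
-8/3, -5/8, 6/5, 3
The extremum is -8/3.
For every x in S, x >= -8/3. And -8/3 is in S, so it is attained.
Therefore inf(S) = -8/3.

-8/3


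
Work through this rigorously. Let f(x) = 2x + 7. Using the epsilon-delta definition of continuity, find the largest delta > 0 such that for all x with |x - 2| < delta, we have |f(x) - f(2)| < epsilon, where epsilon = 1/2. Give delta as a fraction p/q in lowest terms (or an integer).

We compute f(2) = 2*(2) + 7 = 11.
|f(x) - f(2)| = |2x + 7 - (11)| = |2(x - 2)| = 2|x - 2|.
We need 2|x - 2| < 1/2, i.e. |x - 2| < 1/2 / 2 = 1/4.
So any delta <= 1/4 works. Conversely, if delta > 1/4, then x = 2 + 1/4 satisfies |x - 2| = 1/4 < delta but |f(x) - f(2)| = 2 * 1/4 = 1/2, which is not < 1/2; so no larger delta works.
Hence the largest such delta is 1/4.

1/4


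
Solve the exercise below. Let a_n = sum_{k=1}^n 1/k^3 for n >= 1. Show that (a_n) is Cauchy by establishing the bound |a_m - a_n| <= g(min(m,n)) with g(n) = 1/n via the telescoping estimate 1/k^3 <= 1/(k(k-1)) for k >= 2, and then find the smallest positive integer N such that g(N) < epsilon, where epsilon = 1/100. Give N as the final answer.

For m > n >= 1: |a_m - a_n| = sum_{k=n+1}^m 1/k^3.
Use 1/k^3 <= 1/(k(k-1)) = 1/(k-1) - 1/k for k >= 2 (which holds since k^3 >= k^2 >= k(k-1) for k >= 2):
sum_{k=n+1}^m 1/k^3 <= sum_{k=n+1}^m (1/(k-1) - 1/k) = 1/n - 1/m <= 1/n.
By symmetry the same bound holds with n,m swapped, so |a_m - a_n| <= 1/min(m,n) = g(min(m,n)). Since g(n) -> 0, (a_n) is Cauchy.
Now solve g(N) < 1/100: 1/N < 1/100 <=> N > 1/(1/100) = 100.
The smallest integer strictly greater than 100 is N = 101.
Check: g(101) = 1/101 < 1/100; g(100) = 1/100 >= 1/100. So N = 101.

101


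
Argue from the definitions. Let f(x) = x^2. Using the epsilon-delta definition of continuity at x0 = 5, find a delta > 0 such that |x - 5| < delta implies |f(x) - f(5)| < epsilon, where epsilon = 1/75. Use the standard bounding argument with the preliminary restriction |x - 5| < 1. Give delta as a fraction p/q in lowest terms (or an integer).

Factor: |x^2 - (5)^2| = |x - 5| * |x + 5|.
Impose |x - 5| < 1 first. Then |x + 5| = |(x - 5) + 2*(5)| <= |x - 5| + 2*|5| < 1 + 10 = 11.
So |x^2 - (5)^2| < delta * 11.
We need delta * 11 <= 1/75, i.e. delta <= 1/75/11 = 1/825.
Since 1/825 < 1, this is tighter than 1; take delta = 1/825.
So delta = 1/825 works.

1/825


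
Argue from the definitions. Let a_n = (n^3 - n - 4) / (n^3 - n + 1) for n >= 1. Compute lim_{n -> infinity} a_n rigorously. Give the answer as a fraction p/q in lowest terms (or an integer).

Divide numerator and denominator by n^3, the highest power:
numerator / n^3 = 1 - 1/n^2 - 4/n^3
denominator / n^3 = 1 - 1/n^2 + n^(-3)
As n -> infinity, all terms of the form c/n^k (k >= 1) tend to 0.
So numerator / n^3 -> 1 and denominator / n^3 -> 1.
Therefore lim a_n = 1.

1


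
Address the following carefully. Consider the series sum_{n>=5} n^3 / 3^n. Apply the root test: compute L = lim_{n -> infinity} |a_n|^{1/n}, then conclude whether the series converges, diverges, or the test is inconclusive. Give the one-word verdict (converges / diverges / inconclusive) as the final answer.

Let a_n denote the general term. Form |a_n|^(1/n) and simplify:
|a_n|^(1/n) = n^(3/n)/3
Take the limit as n -> infinity: L = 1/3.
Since L = 1/3 < 1, the root test implies convergence.

converges


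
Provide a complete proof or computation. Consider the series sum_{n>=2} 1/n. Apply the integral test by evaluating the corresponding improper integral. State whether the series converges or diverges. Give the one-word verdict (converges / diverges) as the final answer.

Let f(x) = 1/x. Then f is positive, continuous, and decreasing on [2, infinity), so the integral test applies.
Compute the improper integral int_{2}^infinity f(x) dx:
  antiderivative F(x) = log(x).
  As x -> infinity, log(x) -> infinity.
  So int = infinity - log(2) = infinity. By the integral test, the series diverges.

diverges


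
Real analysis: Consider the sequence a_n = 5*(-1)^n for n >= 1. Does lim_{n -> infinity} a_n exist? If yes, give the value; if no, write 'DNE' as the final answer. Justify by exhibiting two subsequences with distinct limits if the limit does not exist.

Examine the behaviour of a_n along subsequences.
Even-n subsequence a_{2k} = 5 -> 5. Odd-n subsequence a_{2k+1} = -5 -> -5.
Since these two subsequential limits are 5 and -5, distinct, the full sequence cannot converge (a convergent sequence has all subsequences tending to the same limit). So lim a_n does not exist.

DNE


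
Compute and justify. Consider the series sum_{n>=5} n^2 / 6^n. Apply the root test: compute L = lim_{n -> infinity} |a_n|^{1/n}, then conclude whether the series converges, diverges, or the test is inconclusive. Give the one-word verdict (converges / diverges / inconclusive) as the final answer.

Let a_n denote the general term. Form |a_n|^(1/n) and simplify:
|a_n|^(1/n) = n^(2/n)/6
Take the limit as n -> infinity: L = 1/6.
Since L = 1/6 < 1, the root test implies convergence.

converges


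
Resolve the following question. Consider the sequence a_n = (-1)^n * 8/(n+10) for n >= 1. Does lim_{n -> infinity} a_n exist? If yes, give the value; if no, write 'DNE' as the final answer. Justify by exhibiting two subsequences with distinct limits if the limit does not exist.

Examine the behaviour of a_n along subsequences.
Even-n subsequence a_{2k} = 8/(2k+10) -> 0. Odd-n subsequence a_{2k+1} = -8/(2k+11) -> 0. Both tend to 0, which suggests the limit is 0; verify directly.
|a_n - 0| = 8/(n+10) < 8/n for every n >= 1.
Given epsilon > 0, choose a positive integer N > 8/epsilon. Then for all n >= N, |a_n| < 8/n <= 8/N < epsilon.
So by the definition of the limit, lim a_n exists and equals 0.

0


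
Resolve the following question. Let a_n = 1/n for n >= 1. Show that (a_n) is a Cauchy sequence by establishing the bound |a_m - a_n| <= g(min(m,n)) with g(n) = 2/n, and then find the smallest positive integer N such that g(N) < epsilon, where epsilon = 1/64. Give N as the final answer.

For any m, n >= 1, by the triangle inequality:
|a_m - a_n| = |1/m - 1/n| <= 1/m + 1/n <= 2/min(m,n).
So g(n) = 2/n bounds the Cauchy difference. Since g(n) -> 0, (a_n) is Cauchy.
Now solve g(N) < 1/64: 2/N < 1/64 <=> N > 2 / (1/64) = 128.
The smallest integer strictly greater than 128 is N = 129.
Check: g(129) = 2/129 = 2/129 < 1/64; g(128) = 1/64 >= 1/64. So N = 129.

129


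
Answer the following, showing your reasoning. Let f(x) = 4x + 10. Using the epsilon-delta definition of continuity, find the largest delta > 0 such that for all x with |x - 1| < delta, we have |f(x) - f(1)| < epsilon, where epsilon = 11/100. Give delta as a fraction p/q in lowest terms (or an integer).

We compute f(1) = 4*(1) + 10 = 14.
|f(x) - f(1)| = |4x + 10 - (14)| = |4(x - 1)| = 4|x - 1|.
We need 4|x - 1| < 11/100, i.e. |x - 1| < 11/100 / 4 = 11/400.
So any delta <= 11/400 works. Conversely, if delta > 11/400, then x = 1 + 11/400 satisfies |x - 1| = 11/400 < delta but |f(x) - f(1)| = 4 * 11/400 = 11/100, which is not < 11/100; so no larger delta works.
Hence the largest such delta is 11/400.

11/400
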